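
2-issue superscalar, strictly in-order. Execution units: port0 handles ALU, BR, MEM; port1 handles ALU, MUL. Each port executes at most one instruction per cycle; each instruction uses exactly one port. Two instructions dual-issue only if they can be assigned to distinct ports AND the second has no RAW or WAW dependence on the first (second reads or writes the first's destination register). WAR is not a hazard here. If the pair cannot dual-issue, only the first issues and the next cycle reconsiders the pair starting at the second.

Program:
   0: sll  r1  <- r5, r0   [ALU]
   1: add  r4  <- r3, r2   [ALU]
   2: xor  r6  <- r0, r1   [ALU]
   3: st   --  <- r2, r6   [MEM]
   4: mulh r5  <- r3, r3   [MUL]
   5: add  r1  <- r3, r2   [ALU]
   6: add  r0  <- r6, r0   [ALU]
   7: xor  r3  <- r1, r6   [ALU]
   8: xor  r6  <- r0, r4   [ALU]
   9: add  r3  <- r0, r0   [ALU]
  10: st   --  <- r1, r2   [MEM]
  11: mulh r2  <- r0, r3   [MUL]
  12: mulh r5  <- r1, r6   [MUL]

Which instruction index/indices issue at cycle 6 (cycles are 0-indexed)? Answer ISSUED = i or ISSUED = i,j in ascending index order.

#0 head=0: sll.ALU/add.ALU i0&i1 2-wide
#1 head=2: xor.ALU i2 RAW r6
#2 head=3: st.MEM/mulh.MUL i3&i4 2-wide
#3 head=5: add.ALU/add.ALU i5&i6 2-wide
#4 head=7: xor.ALU/xor.ALU i7&i8 2-wide
#5 head=9: add.ALU/st.MEM i9&i10 2-wide
#6 head=11: mulh.MUL i11 no-port MUL/MUL
#7 head=12: mulh.MUL i12 tail

ISSUED = 11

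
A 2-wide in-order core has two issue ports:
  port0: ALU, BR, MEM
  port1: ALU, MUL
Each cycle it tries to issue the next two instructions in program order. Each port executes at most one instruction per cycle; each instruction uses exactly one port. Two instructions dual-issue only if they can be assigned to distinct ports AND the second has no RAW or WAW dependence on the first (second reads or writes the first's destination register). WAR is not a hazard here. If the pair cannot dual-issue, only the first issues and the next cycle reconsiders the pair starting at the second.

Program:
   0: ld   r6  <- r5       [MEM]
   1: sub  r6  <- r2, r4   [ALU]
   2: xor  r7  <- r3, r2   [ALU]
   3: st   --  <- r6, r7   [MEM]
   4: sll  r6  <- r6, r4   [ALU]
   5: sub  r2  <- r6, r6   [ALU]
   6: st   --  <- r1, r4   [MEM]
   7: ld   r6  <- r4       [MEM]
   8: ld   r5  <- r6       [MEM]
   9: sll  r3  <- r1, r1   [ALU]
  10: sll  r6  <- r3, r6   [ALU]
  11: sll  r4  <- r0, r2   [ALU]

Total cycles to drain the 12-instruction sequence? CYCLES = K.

CYCLES = 7

[0] i0  ld  -- WAW r6
[1] i1,i2  sub+xor  -- dual
[2] i3,i4  st+sll  -- dual
[3] i5,i6  sub+st  -- dual
[4] i7  ld  -- no-port MEM/MEM
[5] i8,i9  ld+sll  -- dual
[6] i10,i11  sll+sll  -- dual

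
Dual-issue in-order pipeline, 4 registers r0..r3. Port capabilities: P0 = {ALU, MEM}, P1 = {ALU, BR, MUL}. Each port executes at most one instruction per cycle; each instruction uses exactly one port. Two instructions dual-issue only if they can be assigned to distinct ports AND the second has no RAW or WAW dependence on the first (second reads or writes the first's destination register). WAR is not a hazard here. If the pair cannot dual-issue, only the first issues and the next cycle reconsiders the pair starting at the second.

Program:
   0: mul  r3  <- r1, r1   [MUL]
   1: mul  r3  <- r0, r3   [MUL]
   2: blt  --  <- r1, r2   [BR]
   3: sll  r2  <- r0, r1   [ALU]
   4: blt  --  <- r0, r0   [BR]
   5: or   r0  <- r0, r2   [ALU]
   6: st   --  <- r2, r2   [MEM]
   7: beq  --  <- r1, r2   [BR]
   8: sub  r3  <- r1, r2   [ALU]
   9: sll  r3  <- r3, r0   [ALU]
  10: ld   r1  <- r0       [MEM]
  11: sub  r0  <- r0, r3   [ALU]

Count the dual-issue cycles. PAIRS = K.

PAIRS = 4

[0] i0  mul  -- no-port MUL/MUL
[1] i1  mul  -- no-port MUL/BR
[2] i2&i3  blt+sll  -- pair
[3] i4&i5  blt+or  -- pair
[4] i6&i7  st+beq  -- pair
[5] i8  sub  -- RAW+WAW r3
[6] i9&i10  sll+ld  -- pair
[7] i11  sub  -- tail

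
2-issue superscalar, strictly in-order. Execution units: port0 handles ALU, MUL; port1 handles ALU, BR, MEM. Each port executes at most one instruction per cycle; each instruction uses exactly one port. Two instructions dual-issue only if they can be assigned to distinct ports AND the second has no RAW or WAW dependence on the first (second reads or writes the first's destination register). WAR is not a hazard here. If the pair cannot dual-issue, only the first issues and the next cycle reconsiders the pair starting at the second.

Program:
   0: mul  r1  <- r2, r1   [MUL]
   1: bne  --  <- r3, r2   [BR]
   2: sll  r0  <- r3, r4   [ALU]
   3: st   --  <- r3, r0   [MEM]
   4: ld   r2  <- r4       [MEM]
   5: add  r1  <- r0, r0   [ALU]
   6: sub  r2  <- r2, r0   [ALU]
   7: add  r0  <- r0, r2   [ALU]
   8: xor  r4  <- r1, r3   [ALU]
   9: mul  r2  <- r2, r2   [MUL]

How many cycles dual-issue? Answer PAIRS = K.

0. mul/bne @i0/i1  | 2-wide
1. sll @i2  | RAW r0
2. st @i3  | no-port MEM/MEM
3. ld/add @i4/i5  | 2-wide
4. sub @i6  | RAW r2
5. add/xor @i7/i8  | 2-wide
6. mul @i9  | tail

PAIRS = 3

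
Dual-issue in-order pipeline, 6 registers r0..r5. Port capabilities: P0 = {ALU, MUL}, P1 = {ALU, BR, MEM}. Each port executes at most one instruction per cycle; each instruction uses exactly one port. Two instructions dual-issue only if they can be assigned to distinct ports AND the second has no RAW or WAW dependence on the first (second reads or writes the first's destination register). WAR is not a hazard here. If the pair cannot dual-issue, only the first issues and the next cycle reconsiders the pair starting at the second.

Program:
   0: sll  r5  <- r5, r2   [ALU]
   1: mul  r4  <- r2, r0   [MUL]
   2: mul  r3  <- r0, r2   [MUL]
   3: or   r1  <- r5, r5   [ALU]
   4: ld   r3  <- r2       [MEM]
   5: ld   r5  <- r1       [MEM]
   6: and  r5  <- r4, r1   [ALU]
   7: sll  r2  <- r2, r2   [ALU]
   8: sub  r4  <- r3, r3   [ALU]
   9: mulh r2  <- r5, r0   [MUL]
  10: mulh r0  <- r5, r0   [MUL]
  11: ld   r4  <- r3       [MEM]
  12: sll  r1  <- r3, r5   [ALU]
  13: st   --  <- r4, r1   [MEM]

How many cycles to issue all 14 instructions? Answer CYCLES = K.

CYCLES = 9

#0 head=0: sll.ALU/mul.MUL i0/i1 dual
#1 head=2: mul.MUL/or.ALU i2/i3 dual
#2 head=4: ld.MEM i4 no-port MEM/MEM
#3 head=5: ld.MEM i5 WAW r5
#4 head=6: and.ALU/sll.ALU i6/i7 dual
#5 head=8: sub.ALU/mulh.MUL i8/i9 dual
#6 head=10: mulh.MUL/ld.MEM i10/i11 dual
#7 head=12: sll.ALU i12 RAW r1
#8 head=13: st.MEM i13 tail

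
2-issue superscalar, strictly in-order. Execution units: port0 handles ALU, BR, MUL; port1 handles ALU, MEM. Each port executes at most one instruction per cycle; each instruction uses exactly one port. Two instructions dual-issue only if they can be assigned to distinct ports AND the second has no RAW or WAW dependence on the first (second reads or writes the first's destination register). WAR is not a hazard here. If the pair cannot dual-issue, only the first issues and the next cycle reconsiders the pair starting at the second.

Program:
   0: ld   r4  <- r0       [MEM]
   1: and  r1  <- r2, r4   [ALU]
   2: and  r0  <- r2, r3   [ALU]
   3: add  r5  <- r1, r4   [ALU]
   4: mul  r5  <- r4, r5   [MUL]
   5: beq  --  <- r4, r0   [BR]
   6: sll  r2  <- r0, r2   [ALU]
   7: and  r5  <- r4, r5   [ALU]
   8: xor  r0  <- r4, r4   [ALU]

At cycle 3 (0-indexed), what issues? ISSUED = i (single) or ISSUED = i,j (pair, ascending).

[0] i0  ld.MEM  -- RAW r4
[1] i1&i2  and.ALU and.ALU  -- dual
[2] i3  add.ALU  -- RAW+WAW r5
[3] i4  mul.MUL  -- no-port MUL/BR
[4] i5&i6  beq.BR sll.ALU  -- dual
[5] i7&i8  and.ALU xor.ALU  -- dual

ISSUED = 4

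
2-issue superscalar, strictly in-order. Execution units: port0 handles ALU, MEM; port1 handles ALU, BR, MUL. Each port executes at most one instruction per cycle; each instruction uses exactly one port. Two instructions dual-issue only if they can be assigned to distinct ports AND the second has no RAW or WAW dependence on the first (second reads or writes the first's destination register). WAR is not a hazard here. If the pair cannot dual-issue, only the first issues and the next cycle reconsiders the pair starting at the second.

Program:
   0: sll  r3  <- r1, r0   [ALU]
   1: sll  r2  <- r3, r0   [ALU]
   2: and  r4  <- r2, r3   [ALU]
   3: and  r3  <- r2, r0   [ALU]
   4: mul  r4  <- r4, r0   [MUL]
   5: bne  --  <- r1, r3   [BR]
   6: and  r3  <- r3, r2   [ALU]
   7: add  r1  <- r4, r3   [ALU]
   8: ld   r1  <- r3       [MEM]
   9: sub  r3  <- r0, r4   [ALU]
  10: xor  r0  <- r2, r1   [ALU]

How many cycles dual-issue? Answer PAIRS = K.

#0 head=0: sll i0 RAW r3
#1 head=1: sll i1 RAW r2
#2 head=2: and/and i2+i3 2-wide
#3 head=4: mul i4 no-port MUL/BR
#4 head=5: bne/and i5+i6 2-wide
#5 head=7: add i7 WAW r1
#6 head=8: ld/sub i8+i9 2-wide
#7 head=10: xor i10 tail

PAIRS = 3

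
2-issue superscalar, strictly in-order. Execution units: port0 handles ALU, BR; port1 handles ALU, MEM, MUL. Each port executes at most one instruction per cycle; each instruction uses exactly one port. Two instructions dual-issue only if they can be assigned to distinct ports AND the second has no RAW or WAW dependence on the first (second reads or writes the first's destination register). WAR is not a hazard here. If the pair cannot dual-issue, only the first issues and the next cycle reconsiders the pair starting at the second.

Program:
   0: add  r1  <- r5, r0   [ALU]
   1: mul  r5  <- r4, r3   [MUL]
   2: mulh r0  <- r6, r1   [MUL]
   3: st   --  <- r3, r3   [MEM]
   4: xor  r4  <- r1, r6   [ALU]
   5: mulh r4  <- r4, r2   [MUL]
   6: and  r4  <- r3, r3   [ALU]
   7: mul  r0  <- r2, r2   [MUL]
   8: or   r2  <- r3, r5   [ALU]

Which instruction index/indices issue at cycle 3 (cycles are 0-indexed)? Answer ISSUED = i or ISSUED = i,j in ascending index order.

ISSUED = 5

t=0 i0/i1:add mul ; dual
t=1 i2:mulh ; no-port MUL/MEM
t=2 i3/i4:st xor ; dual
t=3 i5:mulh ; WAW r4
t=4 i6/i7:and mul ; dual
t=5 i8:or ; tail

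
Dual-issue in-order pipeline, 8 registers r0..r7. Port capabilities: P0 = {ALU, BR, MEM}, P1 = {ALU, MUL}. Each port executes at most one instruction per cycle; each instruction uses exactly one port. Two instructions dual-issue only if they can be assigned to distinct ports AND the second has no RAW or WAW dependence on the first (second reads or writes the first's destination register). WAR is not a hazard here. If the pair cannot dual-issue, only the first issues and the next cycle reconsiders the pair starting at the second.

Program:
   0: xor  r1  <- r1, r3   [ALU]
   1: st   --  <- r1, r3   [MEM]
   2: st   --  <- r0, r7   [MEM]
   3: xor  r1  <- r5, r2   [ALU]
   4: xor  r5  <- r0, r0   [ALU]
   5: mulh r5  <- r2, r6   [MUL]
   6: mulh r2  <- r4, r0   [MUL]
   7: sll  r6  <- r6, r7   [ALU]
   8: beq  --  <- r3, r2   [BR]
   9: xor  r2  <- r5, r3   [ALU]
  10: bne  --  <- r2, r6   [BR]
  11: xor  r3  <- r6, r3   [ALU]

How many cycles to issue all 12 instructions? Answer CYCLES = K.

CYCLES = 8

0. xor @i0  | RAW r1
1. st @i1  | no-port MEM/MEM
2. st xor @i2+i3  | pair
3. xor @i4  | WAW r5
4. mulh @i5  | no-port MUL/MUL
5. mulh sll @i6+i7  | pair
6. beq xor @i8+i9  | pair
7. bne xor @i10+i11  | pair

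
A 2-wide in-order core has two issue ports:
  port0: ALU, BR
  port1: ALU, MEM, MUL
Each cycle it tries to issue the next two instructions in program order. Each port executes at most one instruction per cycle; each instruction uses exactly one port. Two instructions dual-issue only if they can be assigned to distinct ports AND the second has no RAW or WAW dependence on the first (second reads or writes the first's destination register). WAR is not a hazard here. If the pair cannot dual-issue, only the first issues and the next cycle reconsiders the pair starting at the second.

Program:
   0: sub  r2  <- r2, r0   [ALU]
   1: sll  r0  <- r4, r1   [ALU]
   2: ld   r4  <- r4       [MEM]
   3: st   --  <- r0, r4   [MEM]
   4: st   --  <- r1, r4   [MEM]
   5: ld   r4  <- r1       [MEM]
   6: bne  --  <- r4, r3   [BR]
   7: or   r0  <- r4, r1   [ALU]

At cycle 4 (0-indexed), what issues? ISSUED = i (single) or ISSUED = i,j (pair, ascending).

  cy0 -> i0&i1 (sub.ALU sll.ALU) dual
  cy1 -> i2 (ld.MEM) no-port MEM/MEM
  cy2 -> i3 (st.MEM) no-port MEM/MEM
  cy3 -> i4 (st.MEM) no-port MEM/MEM
  cy4 -> i5 (ld.MEM) RAW r4
  cy5 -> i6&i7 (bne.BR or.ALU) dual

ISSUED = 5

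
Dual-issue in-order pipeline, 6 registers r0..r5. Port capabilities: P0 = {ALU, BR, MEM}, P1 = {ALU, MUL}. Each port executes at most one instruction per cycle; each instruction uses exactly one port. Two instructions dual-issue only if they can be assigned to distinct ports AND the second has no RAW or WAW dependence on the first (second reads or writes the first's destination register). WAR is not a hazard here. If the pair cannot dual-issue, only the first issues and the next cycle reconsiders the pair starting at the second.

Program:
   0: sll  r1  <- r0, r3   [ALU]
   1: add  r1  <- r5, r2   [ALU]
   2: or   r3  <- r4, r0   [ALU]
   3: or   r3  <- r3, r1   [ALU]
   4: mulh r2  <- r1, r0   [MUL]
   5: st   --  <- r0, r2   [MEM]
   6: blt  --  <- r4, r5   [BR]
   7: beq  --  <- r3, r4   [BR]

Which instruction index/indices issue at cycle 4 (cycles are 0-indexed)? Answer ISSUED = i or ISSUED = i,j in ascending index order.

ISSUED = 6

  cy0 -> i0 (sll.ALU) WAW r1
  cy1 -> i1+i2 (add.ALU+or.ALU) pair
  cy2 -> i3+i4 (or.ALU+mulh.MUL) pair
  cy3 -> i5 (st.MEM) no-port MEM/BR
  cy4 -> i6 (blt.BR) no-port BR/BR
  cy5 -> i7 (beq.BR) tail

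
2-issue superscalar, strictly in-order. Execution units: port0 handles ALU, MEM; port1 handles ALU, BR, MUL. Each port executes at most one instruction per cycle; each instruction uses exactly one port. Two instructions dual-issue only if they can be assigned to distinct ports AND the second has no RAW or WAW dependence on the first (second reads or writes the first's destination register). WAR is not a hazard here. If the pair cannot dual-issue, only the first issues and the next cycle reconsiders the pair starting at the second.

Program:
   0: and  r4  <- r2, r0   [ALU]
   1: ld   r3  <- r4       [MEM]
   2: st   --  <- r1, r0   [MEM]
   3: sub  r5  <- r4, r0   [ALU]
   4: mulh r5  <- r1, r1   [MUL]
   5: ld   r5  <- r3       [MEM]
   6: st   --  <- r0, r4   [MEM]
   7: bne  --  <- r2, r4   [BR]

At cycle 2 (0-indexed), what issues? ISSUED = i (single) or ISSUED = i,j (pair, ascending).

[0] i0  and.ALU  -- RAW r4
[1] i1  ld.MEM  -- no-port MEM/MEM
[2] i2&i3  st.MEM sub.ALU  -- pair
[3] i4  mulh.MUL  -- WAW r5
[4] i5  ld.MEM  -- no-port MEM/MEM
[5] i6&i7  st.MEM bne.BR  -- pair

ISSUED = 2,3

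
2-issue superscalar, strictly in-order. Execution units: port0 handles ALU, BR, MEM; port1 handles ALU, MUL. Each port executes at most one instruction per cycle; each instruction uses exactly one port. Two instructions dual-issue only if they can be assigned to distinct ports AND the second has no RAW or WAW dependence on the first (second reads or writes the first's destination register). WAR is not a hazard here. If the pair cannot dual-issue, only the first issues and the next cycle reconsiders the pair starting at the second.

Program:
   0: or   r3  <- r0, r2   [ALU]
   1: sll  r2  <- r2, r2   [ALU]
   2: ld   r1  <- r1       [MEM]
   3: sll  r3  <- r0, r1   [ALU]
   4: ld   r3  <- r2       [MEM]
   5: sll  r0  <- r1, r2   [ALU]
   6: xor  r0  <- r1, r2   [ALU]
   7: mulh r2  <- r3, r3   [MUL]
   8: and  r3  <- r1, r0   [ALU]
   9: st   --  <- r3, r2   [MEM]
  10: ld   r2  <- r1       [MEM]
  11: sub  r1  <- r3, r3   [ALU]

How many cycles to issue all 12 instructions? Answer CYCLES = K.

CYCLES = 8

[0] i0&i1  or.ALU+sll.ALU  -- 2-wide
[1] i2  ld.MEM  -- RAW r1
[2] i3  sll.ALU  -- WAW r3
[3] i4&i5  ld.MEM+sll.ALU  -- 2-wide
[4] i6&i7  xor.ALU+mulh.MUL  -- 2-wide
[5] i8  and.ALU  -- RAW r3
[6] i9  st.MEM  -- no-port MEM/MEM
[7] i10&i11  ld.MEM+sub.ALU  -- 2-wide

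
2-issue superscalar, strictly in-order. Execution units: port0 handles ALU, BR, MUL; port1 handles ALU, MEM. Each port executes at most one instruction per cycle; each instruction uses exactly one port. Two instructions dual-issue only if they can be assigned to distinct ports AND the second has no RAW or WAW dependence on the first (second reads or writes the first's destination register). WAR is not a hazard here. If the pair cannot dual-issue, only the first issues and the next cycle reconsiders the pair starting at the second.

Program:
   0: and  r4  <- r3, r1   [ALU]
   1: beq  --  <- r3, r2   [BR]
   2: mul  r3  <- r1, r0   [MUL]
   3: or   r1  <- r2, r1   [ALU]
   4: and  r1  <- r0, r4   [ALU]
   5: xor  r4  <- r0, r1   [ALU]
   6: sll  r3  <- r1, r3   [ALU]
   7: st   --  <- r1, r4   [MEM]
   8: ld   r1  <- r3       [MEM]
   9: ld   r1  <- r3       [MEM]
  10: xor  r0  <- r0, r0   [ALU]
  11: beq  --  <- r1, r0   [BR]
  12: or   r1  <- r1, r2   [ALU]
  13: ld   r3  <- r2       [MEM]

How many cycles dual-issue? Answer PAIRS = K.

PAIRS = 5

0. and.ALU beq.BR @i0&i1  | 2-wide
1. mul.MUL or.ALU @i2&i3  | 2-wide
2. and.ALU @i4  | RAW r1
3. xor.ALU sll.ALU @i5&i6  | 2-wide
4. st.MEM @i7  | no-port MEM/MEM
5. ld.MEM @i8  | no-port MEM/MEM
6. ld.MEM xor.ALU @i9&i10  | 2-wide
7. beq.BR or.ALU @i11&i12  | 2-wide
8. ld.MEM @i13  | tail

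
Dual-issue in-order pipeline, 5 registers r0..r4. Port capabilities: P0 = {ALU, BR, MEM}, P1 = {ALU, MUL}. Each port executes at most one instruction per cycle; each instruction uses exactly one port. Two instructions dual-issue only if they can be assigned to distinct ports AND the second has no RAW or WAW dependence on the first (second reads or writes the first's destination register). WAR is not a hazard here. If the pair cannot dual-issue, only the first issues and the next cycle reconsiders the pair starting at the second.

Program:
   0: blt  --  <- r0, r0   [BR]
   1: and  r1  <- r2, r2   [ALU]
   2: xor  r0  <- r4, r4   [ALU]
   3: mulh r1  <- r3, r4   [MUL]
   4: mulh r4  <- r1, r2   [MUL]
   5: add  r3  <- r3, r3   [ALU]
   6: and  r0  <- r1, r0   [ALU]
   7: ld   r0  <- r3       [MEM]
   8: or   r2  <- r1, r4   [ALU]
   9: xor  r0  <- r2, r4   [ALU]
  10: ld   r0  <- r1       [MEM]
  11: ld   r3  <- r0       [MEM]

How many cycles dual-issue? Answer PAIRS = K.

#0 head=0: blt/and i0&i1 dual
#1 head=2: xor/mulh i2&i3 dual
#2 head=4: mulh/add i4&i5 dual
#3 head=6: and i6 WAW r0
#4 head=7: ld/or i7&i8 dual
#5 head=9: xor i9 WAW r0
#6 head=10: ld i10 no-port MEM/MEM
#7 head=11: ld i11 tail

PAIRS = 4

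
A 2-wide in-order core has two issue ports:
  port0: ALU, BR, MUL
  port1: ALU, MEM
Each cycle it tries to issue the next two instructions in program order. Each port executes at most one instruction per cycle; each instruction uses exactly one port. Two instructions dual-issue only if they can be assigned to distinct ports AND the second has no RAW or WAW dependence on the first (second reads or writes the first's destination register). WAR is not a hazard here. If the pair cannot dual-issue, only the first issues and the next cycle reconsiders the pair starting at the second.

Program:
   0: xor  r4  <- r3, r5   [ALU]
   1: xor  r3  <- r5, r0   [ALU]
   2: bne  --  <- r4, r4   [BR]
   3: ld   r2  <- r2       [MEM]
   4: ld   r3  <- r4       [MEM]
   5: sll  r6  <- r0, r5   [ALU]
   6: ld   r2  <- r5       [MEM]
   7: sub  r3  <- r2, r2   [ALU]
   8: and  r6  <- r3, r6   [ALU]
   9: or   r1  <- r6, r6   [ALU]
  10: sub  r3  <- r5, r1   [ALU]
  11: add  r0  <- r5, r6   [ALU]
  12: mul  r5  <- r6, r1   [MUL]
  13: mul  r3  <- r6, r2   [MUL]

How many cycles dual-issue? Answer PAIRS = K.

PAIRS = 4

c0: i0,i1 xor.ALU+xor.ALU  2-wide
c1: i2,i3 bne.BR+ld.MEM  2-wide
c2: i4,i5 ld.MEM+sll.ALU  2-wide
c3: i6 ld.MEM  RAW r2
c4: i7 sub.ALU  RAW r3
c5: i8 and.ALU  RAW r6
c6: i9 or.ALU  RAW r1
c7: i10,i11 sub.ALU+add.ALU  2-wide
c8: i12 mul.MUL  no-port MUL/MUL
c9: i13 mul.MUL  tail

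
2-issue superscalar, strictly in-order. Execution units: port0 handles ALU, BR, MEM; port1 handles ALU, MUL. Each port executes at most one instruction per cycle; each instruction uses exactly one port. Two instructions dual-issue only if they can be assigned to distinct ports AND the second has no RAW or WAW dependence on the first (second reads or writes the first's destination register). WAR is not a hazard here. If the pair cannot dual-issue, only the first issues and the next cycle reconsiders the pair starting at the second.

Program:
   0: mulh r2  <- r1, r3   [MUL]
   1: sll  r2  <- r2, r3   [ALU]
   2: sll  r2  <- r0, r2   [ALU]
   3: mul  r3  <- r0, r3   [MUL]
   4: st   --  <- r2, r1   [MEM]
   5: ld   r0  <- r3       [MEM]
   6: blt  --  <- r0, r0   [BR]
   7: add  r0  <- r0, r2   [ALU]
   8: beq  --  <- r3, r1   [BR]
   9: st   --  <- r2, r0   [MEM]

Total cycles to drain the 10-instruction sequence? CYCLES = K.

  cy0 -> i0 (mulh.MUL) RAW+WAW r2
  cy1 -> i1 (sll.ALU) RAW+WAW r2
  cy2 -> i2+i3 (sll.ALU mul.MUL) 2-wide
  cy3 -> i4 (st.MEM) no-port MEM/MEM
  cy4 -> i5 (ld.MEM) no-port MEM/BR
  cy5 -> i6+i7 (blt.BR add.ALU) 2-wide
  cy6 -> i8 (beq.BR) no-port BR/MEM
  cy7 -> i9 (st.MEM) tail

CYCLES = 8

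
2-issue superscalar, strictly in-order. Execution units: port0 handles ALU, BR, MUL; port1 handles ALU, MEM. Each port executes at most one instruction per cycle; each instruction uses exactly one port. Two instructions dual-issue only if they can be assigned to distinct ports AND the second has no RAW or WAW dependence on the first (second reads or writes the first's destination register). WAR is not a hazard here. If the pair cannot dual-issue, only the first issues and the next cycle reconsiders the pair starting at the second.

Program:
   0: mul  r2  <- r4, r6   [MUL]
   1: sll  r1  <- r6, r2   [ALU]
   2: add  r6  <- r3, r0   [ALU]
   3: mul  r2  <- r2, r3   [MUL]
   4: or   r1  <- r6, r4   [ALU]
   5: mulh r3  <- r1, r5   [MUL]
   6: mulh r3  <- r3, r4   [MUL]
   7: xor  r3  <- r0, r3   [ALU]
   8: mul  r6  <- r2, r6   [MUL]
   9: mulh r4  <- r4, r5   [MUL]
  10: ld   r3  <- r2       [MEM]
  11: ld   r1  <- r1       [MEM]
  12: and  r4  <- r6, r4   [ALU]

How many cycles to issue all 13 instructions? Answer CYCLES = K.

#0 head=0: mul.MUL i0 RAW r2
#1 head=1: sll.ALU/add.ALU i1/i2 pair
#2 head=3: mul.MUL/or.ALU i3/i4 pair
#3 head=5: mulh.MUL i5 no-port MUL/MUL
#4 head=6: mulh.MUL i6 RAW+WAW r3
#5 head=7: xor.ALU/mul.MUL i7/i8 pair
#6 head=9: mulh.MUL/ld.MEM i9/i10 pair
#7 head=11: ld.MEM/and.ALU i11/i12 pair

CYCLES = 8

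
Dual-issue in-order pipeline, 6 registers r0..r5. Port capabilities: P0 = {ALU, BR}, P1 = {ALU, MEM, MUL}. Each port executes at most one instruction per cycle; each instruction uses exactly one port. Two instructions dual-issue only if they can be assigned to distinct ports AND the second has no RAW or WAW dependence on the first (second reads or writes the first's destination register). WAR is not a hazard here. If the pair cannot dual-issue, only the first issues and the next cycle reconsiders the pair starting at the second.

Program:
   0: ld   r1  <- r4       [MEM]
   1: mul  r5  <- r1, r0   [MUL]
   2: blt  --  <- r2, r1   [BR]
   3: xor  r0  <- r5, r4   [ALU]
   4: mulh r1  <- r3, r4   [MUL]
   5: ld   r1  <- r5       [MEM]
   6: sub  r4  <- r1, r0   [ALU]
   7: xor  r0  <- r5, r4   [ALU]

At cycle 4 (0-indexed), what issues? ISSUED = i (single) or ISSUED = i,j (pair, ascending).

ISSUED = 6

t=0 i0:ld ; no-port MEM/MUL
t=1 i1/i2:mul blt ; pair
t=2 i3/i4:xor mulh ; pair
t=3 i5:ld ; RAW r1
t=4 i6:sub ; RAW r4
t=5 i7:xor ; tail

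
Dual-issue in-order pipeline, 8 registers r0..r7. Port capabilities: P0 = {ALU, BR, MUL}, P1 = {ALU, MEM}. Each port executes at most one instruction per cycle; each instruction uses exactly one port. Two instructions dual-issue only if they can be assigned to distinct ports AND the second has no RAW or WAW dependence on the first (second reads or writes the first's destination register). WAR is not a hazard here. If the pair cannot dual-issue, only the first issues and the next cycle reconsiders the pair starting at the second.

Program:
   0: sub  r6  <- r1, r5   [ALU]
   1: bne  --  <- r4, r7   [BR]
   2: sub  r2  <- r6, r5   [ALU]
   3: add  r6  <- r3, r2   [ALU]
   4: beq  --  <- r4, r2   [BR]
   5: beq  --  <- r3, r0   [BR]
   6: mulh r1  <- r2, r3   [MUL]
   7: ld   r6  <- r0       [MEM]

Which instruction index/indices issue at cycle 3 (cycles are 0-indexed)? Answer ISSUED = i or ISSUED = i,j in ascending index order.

ISSUED = 5

#0 head=0: sub.ALU+bne.BR i0+i1 2-wide
#1 head=2: sub.ALU i2 RAW r2
#2 head=3: add.ALU+beq.BR i3+i4 2-wide
#3 head=5: beq.BR i5 no-port BR/MUL
#4 head=6: mulh.MUL+ld.MEM i6+i7 2-wide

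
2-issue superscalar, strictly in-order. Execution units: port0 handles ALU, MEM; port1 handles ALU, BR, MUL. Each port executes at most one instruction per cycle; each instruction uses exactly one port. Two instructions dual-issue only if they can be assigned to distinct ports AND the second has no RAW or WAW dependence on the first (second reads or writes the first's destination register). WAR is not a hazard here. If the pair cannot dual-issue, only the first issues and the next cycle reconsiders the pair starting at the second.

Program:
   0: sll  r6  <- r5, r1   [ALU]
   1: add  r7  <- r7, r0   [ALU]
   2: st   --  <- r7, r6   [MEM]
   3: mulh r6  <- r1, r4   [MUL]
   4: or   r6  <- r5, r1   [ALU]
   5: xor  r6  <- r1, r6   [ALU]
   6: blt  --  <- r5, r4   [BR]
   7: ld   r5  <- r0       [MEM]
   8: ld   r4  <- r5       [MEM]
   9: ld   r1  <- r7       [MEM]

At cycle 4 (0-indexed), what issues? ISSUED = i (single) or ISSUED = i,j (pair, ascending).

ISSUED = 7

c0: i0&i1 sll.ALU+add.ALU  2-wide
c1: i2&i3 st.MEM+mulh.MUL  2-wide
c2: i4 or.ALU  RAW+WAW r6
c3: i5&i6 xor.ALU+blt.BR  2-wide
c4: i7 ld.MEM  no-port MEM/MEM
c5: i8 ld.MEM  no-port MEM/MEM
c6: i9 ld.MEM  tail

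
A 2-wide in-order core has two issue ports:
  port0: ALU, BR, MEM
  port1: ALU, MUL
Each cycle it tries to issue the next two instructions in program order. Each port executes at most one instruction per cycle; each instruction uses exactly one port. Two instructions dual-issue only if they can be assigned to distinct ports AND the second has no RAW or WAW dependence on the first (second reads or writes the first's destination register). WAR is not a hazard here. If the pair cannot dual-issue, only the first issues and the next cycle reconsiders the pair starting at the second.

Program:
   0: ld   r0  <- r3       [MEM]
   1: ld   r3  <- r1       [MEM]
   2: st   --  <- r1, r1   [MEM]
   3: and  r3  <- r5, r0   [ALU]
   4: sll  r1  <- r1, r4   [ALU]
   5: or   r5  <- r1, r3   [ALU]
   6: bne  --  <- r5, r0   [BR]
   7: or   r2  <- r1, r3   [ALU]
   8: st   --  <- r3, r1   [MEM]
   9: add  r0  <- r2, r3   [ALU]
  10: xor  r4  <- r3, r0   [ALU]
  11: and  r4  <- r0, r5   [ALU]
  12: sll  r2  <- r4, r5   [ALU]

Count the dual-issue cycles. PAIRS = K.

PAIRS = 3

[0] i0  ld  -- no-port MEM/MEM
[1] i1  ld  -- no-port MEM/MEM
[2] i2/i3  st and  -- pair
[3] i4  sll  -- RAW r1
[4] i5  or  -- RAW r5
[5] i6/i7  bne or  -- pair
[6] i8/i9  st add  -- pair
[7] i10  xor  -- WAW r4
[8] i11  and  -- RAW r4
[9] i12  sll  -- tail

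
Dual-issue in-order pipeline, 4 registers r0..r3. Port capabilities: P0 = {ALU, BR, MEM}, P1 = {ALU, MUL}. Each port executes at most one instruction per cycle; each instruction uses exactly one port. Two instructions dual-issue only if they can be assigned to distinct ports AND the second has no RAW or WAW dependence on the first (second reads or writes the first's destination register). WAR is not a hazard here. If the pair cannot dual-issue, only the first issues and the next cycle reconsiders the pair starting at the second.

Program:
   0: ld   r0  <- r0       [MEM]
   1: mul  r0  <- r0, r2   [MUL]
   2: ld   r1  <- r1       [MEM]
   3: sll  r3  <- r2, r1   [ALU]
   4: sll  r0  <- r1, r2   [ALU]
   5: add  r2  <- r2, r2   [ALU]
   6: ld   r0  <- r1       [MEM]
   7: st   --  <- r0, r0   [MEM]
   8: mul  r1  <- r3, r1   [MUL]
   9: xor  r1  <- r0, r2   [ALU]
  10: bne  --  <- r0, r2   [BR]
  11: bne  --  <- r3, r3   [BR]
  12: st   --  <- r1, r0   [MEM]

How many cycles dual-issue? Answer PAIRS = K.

[0] i0  ld.MEM  -- RAW+WAW r0
[1] i1&i2  mul.MUL+ld.MEM  -- dual
[2] i3&i4  sll.ALU+sll.ALU  -- dual
[3] i5&i6  add.ALU+ld.MEM  -- dual
[4] i7&i8  st.MEM+mul.MUL  -- dual
[5] i9&i10  xor.ALU+bne.BR  -- dual
[6] i11  bne.BR  -- no-port BR/MEM
[7] i12  st.MEM  -- tail

PAIRS = 5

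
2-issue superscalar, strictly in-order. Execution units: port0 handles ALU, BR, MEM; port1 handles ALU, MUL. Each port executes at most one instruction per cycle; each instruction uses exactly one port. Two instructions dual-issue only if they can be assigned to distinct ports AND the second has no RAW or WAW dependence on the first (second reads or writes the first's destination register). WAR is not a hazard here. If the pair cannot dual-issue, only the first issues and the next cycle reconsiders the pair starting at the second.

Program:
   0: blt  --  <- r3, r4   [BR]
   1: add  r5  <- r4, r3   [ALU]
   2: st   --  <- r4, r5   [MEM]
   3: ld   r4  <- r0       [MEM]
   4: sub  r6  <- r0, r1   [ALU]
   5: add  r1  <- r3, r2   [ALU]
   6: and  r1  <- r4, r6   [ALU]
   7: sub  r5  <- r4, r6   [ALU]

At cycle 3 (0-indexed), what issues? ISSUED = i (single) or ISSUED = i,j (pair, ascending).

ISSUED = 5

c0: i0,i1 blt+add  2-wide
c1: i2 st  no-port MEM/MEM
c2: i3,i4 ld+sub  2-wide
c3: i5 add  WAW r1
c4: i6,i7 and+sub  2-wide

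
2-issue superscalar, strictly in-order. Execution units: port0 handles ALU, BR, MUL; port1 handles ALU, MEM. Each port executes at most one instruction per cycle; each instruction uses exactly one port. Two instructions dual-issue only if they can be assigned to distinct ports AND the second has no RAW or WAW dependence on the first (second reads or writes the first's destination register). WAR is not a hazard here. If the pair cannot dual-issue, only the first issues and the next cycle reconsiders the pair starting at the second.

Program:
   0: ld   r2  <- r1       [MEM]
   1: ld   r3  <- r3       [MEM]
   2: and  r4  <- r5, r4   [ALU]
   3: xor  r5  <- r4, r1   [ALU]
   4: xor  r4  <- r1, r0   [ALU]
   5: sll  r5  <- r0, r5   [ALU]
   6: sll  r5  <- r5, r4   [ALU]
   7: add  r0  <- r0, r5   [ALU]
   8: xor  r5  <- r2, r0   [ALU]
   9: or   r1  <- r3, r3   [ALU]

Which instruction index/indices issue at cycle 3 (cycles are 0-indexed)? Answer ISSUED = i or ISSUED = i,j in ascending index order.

ISSUED = 5

  cy0 -> i0 (ld.MEM) no-port MEM/MEM
  cy1 -> i1+i2 (ld.MEM and.ALU) pair
  cy2 -> i3+i4 (xor.ALU xor.ALU) pair
  cy3 -> i5 (sll.ALU) RAW+WAW r5
  cy4 -> i6 (sll.ALU) RAW r5
  cy5 -> i7 (add.ALU) RAW r0
  cy6 -> i8+i9 (xor.ALU or.ALU) pair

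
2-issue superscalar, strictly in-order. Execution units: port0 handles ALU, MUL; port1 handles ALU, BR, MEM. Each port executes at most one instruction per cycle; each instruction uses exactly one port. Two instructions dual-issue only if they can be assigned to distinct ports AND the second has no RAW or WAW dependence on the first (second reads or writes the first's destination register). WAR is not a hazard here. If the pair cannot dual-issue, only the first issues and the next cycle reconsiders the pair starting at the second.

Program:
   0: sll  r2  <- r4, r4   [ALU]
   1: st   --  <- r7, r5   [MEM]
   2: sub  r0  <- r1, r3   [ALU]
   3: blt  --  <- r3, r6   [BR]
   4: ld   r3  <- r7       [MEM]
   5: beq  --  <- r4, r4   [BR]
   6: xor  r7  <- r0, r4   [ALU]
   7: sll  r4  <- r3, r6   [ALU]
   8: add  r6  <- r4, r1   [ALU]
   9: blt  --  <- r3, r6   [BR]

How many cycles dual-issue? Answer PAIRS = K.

PAIRS = 3

t=0 i0/i1:sll.ALU/st.MEM ; dual
t=1 i2/i3:sub.ALU/blt.BR ; dual
t=2 i4:ld.MEM ; no-port MEM/BR
t=3 i5/i6:beq.BR/xor.ALU ; dual
t=4 i7:sll.ALU ; RAW r4
t=5 i8:add.ALU ; RAW r6
t=6 i9:blt.BR ; tail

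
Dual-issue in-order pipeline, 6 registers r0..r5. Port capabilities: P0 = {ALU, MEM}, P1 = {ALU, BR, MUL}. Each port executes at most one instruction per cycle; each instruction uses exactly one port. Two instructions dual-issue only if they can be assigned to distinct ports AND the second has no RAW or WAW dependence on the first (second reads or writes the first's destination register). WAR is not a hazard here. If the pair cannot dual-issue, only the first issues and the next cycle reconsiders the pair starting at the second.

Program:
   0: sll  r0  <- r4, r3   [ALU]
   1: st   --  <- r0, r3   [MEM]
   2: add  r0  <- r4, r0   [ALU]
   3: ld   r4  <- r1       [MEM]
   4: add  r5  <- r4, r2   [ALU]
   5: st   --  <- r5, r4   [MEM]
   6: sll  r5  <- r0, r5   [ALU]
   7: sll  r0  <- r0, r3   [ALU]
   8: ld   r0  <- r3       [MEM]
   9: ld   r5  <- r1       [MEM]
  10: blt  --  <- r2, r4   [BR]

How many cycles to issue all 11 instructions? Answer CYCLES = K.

t=0 i0:sll ; RAW r0
t=1 i1&i2:st/add ; dual
t=2 i3:ld ; RAW r4
t=3 i4:add ; RAW r5
t=4 i5&i6:st/sll ; dual
t=5 i7:sll ; WAW r0
t=6 i8:ld ; no-port MEM/MEM
t=7 i9&i10:ld/blt ; dual

CYCLES = 8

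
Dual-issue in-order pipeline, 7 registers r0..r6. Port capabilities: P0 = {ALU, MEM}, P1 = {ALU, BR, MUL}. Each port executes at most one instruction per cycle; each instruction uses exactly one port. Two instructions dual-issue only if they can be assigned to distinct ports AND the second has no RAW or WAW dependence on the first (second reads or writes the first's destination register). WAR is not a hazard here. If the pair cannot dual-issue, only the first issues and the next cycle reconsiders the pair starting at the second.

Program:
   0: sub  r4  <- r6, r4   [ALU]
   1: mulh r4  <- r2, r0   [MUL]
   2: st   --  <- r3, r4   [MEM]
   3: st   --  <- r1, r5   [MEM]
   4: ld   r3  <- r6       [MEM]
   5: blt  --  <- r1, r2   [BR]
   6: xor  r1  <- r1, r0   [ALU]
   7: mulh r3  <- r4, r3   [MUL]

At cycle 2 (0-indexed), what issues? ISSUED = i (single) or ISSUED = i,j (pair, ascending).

  cy0 -> i0 (sub.ALU) WAW r4
  cy1 -> i1 (mulh.MUL) RAW r4
  cy2 -> i2 (st.MEM) no-port MEM/MEM
  cy3 -> i3 (st.MEM) no-port MEM/MEM
  cy4 -> i4/i5 (ld.MEM;blt.BR) 2-wide
  cy5 -> i6/i7 (xor.ALU;mulh.MUL) 2-wide

ISSUED = 2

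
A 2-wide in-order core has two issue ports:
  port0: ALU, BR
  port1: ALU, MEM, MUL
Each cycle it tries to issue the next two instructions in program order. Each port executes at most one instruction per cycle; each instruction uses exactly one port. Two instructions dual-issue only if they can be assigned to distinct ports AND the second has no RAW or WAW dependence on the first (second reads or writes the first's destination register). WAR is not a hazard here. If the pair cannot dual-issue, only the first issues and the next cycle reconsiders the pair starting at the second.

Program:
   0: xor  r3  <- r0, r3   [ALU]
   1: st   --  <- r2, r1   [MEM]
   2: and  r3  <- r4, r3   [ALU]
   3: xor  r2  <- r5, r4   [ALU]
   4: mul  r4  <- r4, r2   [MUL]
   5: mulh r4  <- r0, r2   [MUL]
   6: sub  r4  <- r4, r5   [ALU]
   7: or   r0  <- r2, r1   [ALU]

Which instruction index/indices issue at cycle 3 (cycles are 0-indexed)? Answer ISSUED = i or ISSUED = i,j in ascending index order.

ISSUED = 5

#0 head=0: xor;st i0,i1 dual
#1 head=2: and;xor i2,i3 dual
#2 head=4: mul i4 no-port MUL/MUL
#3 head=5: mulh i5 RAW+WAW r4
#4 head=6: sub;or i6,i7 dual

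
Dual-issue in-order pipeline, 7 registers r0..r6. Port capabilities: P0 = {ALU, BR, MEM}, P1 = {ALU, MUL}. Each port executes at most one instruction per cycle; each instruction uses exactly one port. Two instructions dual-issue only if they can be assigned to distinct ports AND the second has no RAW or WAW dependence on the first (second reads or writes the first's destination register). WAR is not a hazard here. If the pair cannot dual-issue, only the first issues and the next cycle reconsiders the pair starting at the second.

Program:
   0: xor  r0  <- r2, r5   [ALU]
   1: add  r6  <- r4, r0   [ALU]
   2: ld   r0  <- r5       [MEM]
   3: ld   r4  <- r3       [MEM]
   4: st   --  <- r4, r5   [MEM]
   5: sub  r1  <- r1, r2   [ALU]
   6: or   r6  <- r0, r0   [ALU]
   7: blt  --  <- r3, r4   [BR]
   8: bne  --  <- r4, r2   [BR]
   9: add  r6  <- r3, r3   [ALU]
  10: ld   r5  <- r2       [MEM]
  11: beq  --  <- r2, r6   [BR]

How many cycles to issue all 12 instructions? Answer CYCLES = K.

CYCLES = 8

0. xor.ALU @i0  | RAW r0
1. add.ALU;ld.MEM @i1,i2  | dual
2. ld.MEM @i3  | no-port MEM/MEM
3. st.MEM;sub.ALU @i4,i5  | dual
4. or.ALU;blt.BR @i6,i7  | dual
5. bne.BR;add.ALU @i8,i9  | dual
6. ld.MEM @i10  | no-port MEM/BR
7. beq.BR @i11  | tail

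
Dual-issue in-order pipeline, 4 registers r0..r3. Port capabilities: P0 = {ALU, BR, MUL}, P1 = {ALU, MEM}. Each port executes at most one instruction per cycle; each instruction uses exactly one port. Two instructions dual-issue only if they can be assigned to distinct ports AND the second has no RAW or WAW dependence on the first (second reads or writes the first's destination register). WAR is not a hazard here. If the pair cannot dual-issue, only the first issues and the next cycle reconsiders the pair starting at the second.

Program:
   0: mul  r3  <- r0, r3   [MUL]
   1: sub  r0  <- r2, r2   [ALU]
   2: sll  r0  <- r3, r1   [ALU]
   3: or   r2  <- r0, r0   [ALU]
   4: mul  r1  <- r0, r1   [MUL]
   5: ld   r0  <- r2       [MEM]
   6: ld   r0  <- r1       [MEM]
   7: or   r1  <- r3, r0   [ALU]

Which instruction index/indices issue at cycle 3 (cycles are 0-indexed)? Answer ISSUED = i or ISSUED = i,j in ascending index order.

t=0 i0,i1:mul.MUL+sub.ALU ; 2-wide
t=1 i2:sll.ALU ; RAW r0
t=2 i3,i4:or.ALU+mul.MUL ; 2-wide
t=3 i5:ld.MEM ; no-port MEM/MEM
t=4 i6:ld.MEM ; RAW r0
t=5 i7:or.ALU ; tail

ISSUED = 5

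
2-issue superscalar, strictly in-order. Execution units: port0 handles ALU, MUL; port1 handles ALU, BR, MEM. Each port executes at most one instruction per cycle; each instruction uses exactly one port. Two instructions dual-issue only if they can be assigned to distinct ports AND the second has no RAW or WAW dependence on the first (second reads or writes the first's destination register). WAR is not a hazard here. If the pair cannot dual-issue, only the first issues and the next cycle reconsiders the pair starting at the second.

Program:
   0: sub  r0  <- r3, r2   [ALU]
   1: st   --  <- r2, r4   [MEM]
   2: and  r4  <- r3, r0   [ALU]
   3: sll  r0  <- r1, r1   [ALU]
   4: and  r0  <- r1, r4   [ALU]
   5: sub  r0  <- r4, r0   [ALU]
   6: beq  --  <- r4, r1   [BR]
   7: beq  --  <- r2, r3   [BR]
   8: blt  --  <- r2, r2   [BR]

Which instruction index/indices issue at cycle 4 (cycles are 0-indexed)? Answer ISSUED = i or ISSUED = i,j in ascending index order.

[0] i0+i1  sub.ALU/st.MEM  -- pair
[1] i2+i3  and.ALU/sll.ALU  -- pair
[2] i4  and.ALU  -- RAW+WAW r0
[3] i5+i6  sub.ALU/beq.BR  -- pair
[4] i7  beq.BR  -- no-port BR/BR
[5] i8  blt.BR  -- tail

ISSUED = 7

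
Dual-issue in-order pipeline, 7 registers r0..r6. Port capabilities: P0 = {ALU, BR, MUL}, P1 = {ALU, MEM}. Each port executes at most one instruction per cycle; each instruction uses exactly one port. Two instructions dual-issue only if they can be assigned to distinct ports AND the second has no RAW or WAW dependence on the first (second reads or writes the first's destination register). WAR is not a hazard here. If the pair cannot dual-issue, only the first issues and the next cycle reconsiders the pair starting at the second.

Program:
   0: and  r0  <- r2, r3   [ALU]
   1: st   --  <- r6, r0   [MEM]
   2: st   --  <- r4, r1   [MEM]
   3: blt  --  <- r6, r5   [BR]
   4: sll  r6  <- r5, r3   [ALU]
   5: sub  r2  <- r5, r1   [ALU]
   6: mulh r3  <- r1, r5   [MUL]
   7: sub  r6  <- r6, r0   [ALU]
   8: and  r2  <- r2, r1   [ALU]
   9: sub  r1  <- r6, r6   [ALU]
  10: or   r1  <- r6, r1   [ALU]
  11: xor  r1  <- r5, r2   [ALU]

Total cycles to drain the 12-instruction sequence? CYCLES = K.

CYCLES = 8

0. and @i0  | RAW r0
1. st @i1  | no-port MEM/MEM
2. st;blt @i2+i3  | pair
3. sll;sub @i4+i5  | pair
4. mulh;sub @i6+i7  | pair
5. and;sub @i8+i9  | pair
6. or @i10  | WAW r1
7. xor @i11  | tail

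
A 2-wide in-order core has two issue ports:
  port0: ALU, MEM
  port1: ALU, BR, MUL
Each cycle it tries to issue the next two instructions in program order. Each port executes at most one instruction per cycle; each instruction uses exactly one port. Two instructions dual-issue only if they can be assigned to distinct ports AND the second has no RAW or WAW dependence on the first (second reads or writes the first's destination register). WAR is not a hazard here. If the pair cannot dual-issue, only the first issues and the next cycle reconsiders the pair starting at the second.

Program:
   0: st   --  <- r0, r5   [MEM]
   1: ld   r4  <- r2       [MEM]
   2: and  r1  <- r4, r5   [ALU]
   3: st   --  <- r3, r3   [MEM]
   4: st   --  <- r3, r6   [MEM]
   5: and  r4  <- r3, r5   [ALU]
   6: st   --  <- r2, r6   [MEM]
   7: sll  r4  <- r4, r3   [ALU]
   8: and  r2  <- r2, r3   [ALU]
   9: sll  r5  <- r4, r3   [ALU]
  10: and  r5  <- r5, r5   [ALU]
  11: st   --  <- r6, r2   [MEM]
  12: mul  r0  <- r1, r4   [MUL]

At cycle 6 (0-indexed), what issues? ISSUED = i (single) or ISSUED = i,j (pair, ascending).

[0] i0  st  -- no-port MEM/MEM
[1] i1  ld  -- RAW r4
[2] i2&i3  and/st  -- pair
[3] i4&i5  st/and  -- pair
[4] i6&i7  st/sll  -- pair
[5] i8&i9  and/sll  -- pair
[6] i10&i11  and/st  -- pair
[7] i12  mul  -- tail

ISSUED = 10,11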